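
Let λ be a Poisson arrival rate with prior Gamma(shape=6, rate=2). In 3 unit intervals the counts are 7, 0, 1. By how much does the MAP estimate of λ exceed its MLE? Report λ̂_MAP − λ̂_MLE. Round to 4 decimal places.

Σxᵢ = 8. Posterior is Gamma(14, 5); MAP = (14−1)/5 = 13/5 ≈ 2.60000.
MLE = x̄ = 8/3 ≈ 2.66667.
Difference = 13/5 − 8/3 = -1/15 ≈ -0.0667.

MAP − MLE = -0.0667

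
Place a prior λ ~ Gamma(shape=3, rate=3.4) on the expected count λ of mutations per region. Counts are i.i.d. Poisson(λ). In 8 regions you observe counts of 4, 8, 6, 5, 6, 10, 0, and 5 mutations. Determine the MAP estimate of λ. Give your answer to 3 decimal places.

Σxᵢ = 4+8+6+5+6+10+0+5 = 44, with n = 8.
Posterior ∝ λ^2e^(−3.4λ) · λ^44e^(−8λ) = λ^46e^(−11.4λ), i.e. Gamma(shape=47, rate=11.4).
The mode of a Gamma(a, b) with a ≥ 1 (shape–rate) is (a−1)/b = 46/11.4 ≈ 4.035.

λ̂_MAP = 4.035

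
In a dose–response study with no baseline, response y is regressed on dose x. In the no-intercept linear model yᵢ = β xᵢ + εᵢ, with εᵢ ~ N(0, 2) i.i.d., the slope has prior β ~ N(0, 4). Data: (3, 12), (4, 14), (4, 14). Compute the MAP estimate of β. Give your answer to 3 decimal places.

β̂_MAP = 3.566

log p(β | y) = −Σ(yᵢ − βxᵢ)²/(2·2) − β²/(2·4) + const.
Setting the derivative to zero: Σxᵢ(yᵢ − βxᵢ)/2 − β/4 = 0, so β = Σxᵢyᵢ / (Σxᵢ² + σ²/τ²).
Σxᵢyᵢ = 3·12 + 4·14 + 4·14 = 148; Σxᵢ² = 41; σ²/τ² = 0.5.
β̂_MAP = 148 / (41 + 0.5) = 148/41.5 ≈ 3.566.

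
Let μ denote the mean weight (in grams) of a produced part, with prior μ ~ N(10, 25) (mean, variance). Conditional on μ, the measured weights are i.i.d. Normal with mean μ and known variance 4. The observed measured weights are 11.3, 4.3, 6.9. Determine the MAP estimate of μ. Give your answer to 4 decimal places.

n = 3; x̄ = (11.3 + 4.3 + 6.9)/3 = 22.5/3 = 7.5.
For a Normal prior and Normal likelihood with known variance, the posterior is Normal; its mode equals its mean, the precision-weighted average.
Prior precision 1/σ₀² = 1/25 = 0.04; data precision n/σ² = 3/4 = 0.75.
μ̂ = (0.04·10 + 0.75·7.5) / (0.04 + 0.75) = 6.025/0.79 = 1205/158 ≈ 7.6266.

μ̂_MAP = 7.6266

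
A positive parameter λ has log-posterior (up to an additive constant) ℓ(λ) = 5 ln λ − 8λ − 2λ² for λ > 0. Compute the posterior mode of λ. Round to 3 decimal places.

ℓ'(λ) = 5/λ − 8 − 4λ. Setting this to zero and multiplying by λ: 4λ² + 8λ − 5 = 0.
λ = (−8 + √(8² + 4·4·5)) / (2·4) = (−8 + √144) / 8 = (−8 + 12)/8 = 1/2.
ℓ''(λ) = −5/λ² − 4 < 0, confirming a maximum.

λ̂_MAP = 0.500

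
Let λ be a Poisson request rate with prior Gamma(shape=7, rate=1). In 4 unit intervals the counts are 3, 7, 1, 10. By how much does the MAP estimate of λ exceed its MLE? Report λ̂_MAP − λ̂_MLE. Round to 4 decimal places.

Σxᵢ = 21. Posterior is Gamma(28, 5); MAP = (28−1)/5 = 27/5 ≈ 5.40000.
MLE = x̄ = 21/4 ≈ 5.25000.
Difference = 27/5 − 21/4 = 3/20 ≈ 0.1500.

MAP − MLE = 0.1500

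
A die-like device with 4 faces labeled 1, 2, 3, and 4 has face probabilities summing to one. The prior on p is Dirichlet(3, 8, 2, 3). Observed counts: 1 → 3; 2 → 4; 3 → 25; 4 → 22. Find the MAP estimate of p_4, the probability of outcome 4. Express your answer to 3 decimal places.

The posterior is Dirichlet(αᵢ + nᵢ) = Dirichlet(6, 12, 27, 25).
For a Dirichlet(a₁,…,a_K) with all aᵢ > 1, the mode has j-th component (aⱼ − 1)/(Σaᵢ − K).
Here Σaᵢ = 70 and K = 4, so p_4 = (25 − 1)/(70 − 4) = 24/66 ≈ 0.364.

MAP estimate: 0.364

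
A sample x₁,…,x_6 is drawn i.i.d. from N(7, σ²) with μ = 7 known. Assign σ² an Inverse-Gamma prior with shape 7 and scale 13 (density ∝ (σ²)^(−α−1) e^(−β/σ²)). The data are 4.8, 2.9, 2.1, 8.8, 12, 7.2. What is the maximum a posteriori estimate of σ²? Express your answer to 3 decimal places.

Sum of squared deviations about the known mean: SS = (4.8−7)² + (2.9−7)² + (2.1−7)² + (8.8−7)² + (12−7)² + (7.2−7)² = 73.94.
The Normal likelihood contributes (σ²)^(−n/2) exp(−SS/(2σ²)), so the posterior is Inverse-Gamma(α + n/2, β + SS/2) = Inverse-Gamma(10, 49.97).
The mode of Inverse-Gamma(a, b) is b/(a+1) = 49.97/11 ≈ 4.543.

σ̂²_MAP = 4.543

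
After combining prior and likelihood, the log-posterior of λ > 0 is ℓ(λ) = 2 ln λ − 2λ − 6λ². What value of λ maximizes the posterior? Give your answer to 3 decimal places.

λ̂_MAP = 0.333

ℓ'(λ) = 2/λ − 2 − 12λ. Setting this to zero and multiplying by λ: 12λ² + 2λ − 2 = 0.
λ = (−2 + √(2² + 4·12·2)) / (2·12) = (−2 + √100) / 24 = (−2 + 10)/24 = 1/3.
ℓ''(λ) = −2/λ² − 12 < 0, confirming a maximum.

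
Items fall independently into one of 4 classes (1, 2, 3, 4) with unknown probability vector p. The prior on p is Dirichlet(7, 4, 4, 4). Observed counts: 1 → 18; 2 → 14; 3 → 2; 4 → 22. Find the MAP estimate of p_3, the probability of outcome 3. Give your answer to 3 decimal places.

MAP estimate: 0.070

The posterior is Dirichlet(αᵢ + nᵢ) = Dirichlet(25, 18, 6, 26).
For a Dirichlet(a₁,…,a_K) with all aᵢ > 1, the mode has j-th component (aⱼ − 1)/(Σaᵢ − K).
Here Σaᵢ = 75 and K = 4, so p_3 = (6 − 1)/(75 − 4) = 5/71 ≈ 0.070.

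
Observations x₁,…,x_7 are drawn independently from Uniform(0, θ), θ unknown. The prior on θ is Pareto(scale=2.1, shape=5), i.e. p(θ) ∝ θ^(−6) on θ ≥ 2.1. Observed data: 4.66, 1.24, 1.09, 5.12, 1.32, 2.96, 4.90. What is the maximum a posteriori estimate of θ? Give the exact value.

The Uniform(0, θ) likelihood is θ^(−n) for θ ≥ max(xᵢ), zero otherwise. Here max(xᵢ) = 5.12.
Posterior ∝ θ^(−6) · θ^(−7) = θ^(−13) on θ ≥ max(2.1, 5.12) = 5.12.
This density is strictly decreasing in θ, so the posterior mode lies at the lower boundary of the support.

θ̂_MAP = 5.12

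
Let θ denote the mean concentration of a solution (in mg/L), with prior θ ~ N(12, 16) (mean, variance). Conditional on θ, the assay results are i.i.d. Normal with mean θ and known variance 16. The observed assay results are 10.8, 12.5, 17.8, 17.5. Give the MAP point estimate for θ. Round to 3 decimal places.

θ̂_MAP = 14.120

n = 4; x̄ = (10.8 + 12.5 + 17.8 + 17.5)/4 = 58.6/4 = 14.65.
For a Normal prior and Normal likelihood with known variance, the posterior is Normal; its mode equals its mean, the precision-weighted average.
Prior precision 1/σ₀² = 1/16 = 0.0625; data precision n/σ² = 4/16 = 0.25.
θ̂ = (0.0625·12 + 0.25·14.65) / (0.0625 + 0.25) = 4.4125/0.3125 = 14.120.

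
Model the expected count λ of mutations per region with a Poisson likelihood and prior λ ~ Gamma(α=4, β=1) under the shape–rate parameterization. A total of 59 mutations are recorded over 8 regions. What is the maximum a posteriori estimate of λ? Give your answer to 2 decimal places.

Σxᵢ = 59, n = 8.
Posterior ∝ λ^3e^(−1λ) · λ^59e^(−8λ) = λ^62e^(−9λ), i.e. Gamma(shape=63, rate=9).
The mode of a Gamma(a, b) with a ≥ 1 (shape–rate) is (a−1)/b = 62/9 ≈ 6.89.

λ̂_MAP = 6.89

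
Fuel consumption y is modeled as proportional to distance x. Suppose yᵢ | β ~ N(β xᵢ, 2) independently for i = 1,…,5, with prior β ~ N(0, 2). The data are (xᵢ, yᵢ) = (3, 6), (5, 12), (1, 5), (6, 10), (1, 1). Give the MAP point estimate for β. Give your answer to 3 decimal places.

β̂_MAP = 1.973

log p(β | y) = −Σ(yᵢ − βxᵢ)²/(2·2) − β²/(2·2) + const.
Setting the derivative to zero: Σxᵢ(yᵢ − βxᵢ)/2 − β/2 = 0, so β = Σxᵢyᵢ / (Σxᵢ² + σ²/τ²).
Σxᵢyᵢ = 3·6 + 5·12 + 1·5 + 6·10 + 1·1 = 144; Σxᵢ² = 72; σ²/τ² = 1.
β̂_MAP = 144 / (72 + 1) = 144/73 ≈ 1.973.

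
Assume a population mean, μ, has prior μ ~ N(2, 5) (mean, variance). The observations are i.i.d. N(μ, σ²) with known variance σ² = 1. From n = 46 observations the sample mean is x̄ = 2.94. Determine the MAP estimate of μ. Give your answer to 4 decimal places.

n = 46, x̄ = 2.94.
For a Normal prior and Normal likelihood with known variance, the posterior is Normal; its mode equals its mean, the precision-weighted average.
Prior precision 1/σ₀² = 1/5 = 0.2; data precision n/σ² = 46/1 = 46.
μ̂ = (0.2·2 + 46·2.94) / (0.2 + 46) = 135.64/46.2 = 3391/1155 ≈ 2.9359.

μ̂_MAP = 2.9359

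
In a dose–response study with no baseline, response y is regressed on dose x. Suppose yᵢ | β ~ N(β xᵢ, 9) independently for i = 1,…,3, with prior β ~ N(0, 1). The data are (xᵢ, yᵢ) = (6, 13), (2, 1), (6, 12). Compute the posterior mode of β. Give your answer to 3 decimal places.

log p(β | y) = −Σ(yᵢ − βxᵢ)²/(2·9) − β²/(2·1) + const.
Setting the derivative to zero: Σxᵢ(yᵢ − βxᵢ)/9 − β/1 = 0, so β = Σxᵢyᵢ / (Σxᵢ² + σ²/τ²).
Σxᵢyᵢ = 6·13 + 2·1 + 6·12 = 152; Σxᵢ² = 76; σ²/τ² = 9.
β̂_MAP = 152 / (76 + 9) = 152/85 ≈ 1.788.

β̂_MAP = 1.788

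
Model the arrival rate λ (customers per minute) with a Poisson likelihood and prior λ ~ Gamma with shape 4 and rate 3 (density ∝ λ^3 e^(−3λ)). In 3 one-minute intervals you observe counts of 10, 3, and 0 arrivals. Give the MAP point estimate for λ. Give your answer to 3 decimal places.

λ̂_MAP = 2.667

Σxᵢ = 10+3+0 = 13, with n = 3.
Posterior ∝ λ^3e^(−3λ) · λ^13e^(−3λ) = λ^16e^(−6λ), i.e. Gamma(shape=17, rate=6).
The mode of a Gamma(a, b) with a ≥ 1 (shape–rate) is (a−1)/b = 16/6 ≈ 2.667.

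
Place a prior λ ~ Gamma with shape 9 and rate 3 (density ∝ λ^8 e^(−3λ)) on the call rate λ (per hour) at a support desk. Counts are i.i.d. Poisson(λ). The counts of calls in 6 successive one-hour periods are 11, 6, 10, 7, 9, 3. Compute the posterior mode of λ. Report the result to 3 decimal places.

λ̂_MAP = 6.000

Σxᵢ = 11+6+10+7+9+3 = 46, with n = 6.
Posterior ∝ λ^8e^(−3λ) · λ^46e^(−6λ) = λ^54e^(−9λ), i.e. Gamma(shape=55, rate=9).
The mode of a Gamma(a, b) with a ≥ 1 (shape–rate) is (a−1)/b = 54/9 ≈ 6.000.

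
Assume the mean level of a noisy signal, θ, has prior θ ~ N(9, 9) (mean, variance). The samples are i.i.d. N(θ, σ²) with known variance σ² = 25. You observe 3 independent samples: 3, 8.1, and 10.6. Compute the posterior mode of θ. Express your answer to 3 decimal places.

n = 3; x̄ = (3 + 8.1 + 10.6)/3 = 21.7/3 = 217/30 ≈ 7.2333.
For a Normal prior and Normal likelihood with known variance, the posterior is Normal; its mode equals its mean, the precision-weighted average.
Prior precision 1/σ₀² = 1/9; data precision n/σ² = 3/25 = 0.12.
θ̂ = ((1/9)·9 + 0.12·(217/30)) / (1/9 + 0.12) = 1.868/(52/225) = 4203/520 ≈ 8.083.

θ̂_MAP = 8.083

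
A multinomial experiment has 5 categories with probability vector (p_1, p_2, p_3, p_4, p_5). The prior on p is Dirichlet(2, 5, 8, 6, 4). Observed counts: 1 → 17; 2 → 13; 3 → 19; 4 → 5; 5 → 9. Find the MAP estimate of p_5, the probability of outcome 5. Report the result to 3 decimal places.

The posterior is Dirichlet(αᵢ + nᵢ) = Dirichlet(19, 18, 27, 11, 13).
For a Dirichlet(a₁,…,a_K) with all aᵢ > 1, the mode has j-th component (aⱼ − 1)/(Σaᵢ − K).
Here Σaᵢ = 88 and K = 5, so p_5 = (13 − 1)/(88 − 5) = 12/83 ≈ 0.145.

MAP estimate: 0.145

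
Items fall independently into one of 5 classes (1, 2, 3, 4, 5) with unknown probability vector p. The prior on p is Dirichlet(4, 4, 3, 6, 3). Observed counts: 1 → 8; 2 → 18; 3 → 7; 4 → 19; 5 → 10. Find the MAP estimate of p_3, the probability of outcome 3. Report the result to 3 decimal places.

MAP estimate: 0.117

The posterior is Dirichlet(αᵢ + nᵢ) = Dirichlet(12, 22, 10, 25, 13).
For a Dirichlet(a₁,…,a_K) with all aᵢ > 1, the mode has j-th component (aⱼ − 1)/(Σaᵢ − K).
Here Σaᵢ = 82 and K = 5, so p_3 = (10 − 1)/(82 − 5) = 9/77 ≈ 0.117.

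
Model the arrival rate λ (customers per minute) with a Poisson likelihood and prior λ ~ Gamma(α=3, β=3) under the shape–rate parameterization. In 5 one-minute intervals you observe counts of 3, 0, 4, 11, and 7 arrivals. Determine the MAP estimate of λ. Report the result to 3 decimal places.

Σxᵢ = 3+0+4+11+7 = 25, with n = 5.
Posterior ∝ λ^2e^(−3λ) · λ^25e^(−5λ) = λ^27e^(−8λ), i.e. Gamma(shape=28, rate=8).
The mode of a Gamma(a, b) with a ≥ 1 (shape–rate) is (a−1)/b = 27/8 ≈ 3.375.

λ̂_MAP = 3.375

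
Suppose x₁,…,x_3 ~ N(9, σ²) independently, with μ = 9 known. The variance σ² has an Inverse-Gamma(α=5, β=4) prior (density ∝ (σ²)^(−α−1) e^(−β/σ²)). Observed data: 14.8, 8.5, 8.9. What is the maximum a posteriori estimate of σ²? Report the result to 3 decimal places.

Sum of squared deviations about the known mean: SS = (14.8−9)² + (8.5−9)² + (8.9−9)² = 33.9.
The Normal likelihood contributes (σ²)^(−n/2) exp(−SS/(2σ²)), so the posterior is Inverse-Gamma(α + n/2, β + SS/2) = Inverse-Gamma(6.5, 20.95).
The mode of Inverse-Gamma(a, b) is b/(a+1) = 20.95/7.5 ≈ 2.793.

σ̂²_MAP = 2.793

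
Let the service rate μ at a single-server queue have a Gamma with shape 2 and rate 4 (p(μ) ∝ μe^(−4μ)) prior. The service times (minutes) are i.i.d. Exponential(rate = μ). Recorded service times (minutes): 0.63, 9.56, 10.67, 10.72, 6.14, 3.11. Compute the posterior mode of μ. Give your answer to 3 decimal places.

The Exponential(rate=μ) likelihood is ∝ μ^n e^(−μΣtᵢ). Here n = 6 and Σtᵢ = 0.63 + 9.56 + 10.67 + 10.72 + 6.14 + 3.11 = 40.83.
Posterior ∝ μe^(−4μ) · μ^6e^(−40.83μ) = μ^7e^(−44.83μ), i.e. Gamma(8, 44.83).
Mode = (a−1)/b = 7/44.83 ≈ 0.156.

μ̂_MAP = 0.156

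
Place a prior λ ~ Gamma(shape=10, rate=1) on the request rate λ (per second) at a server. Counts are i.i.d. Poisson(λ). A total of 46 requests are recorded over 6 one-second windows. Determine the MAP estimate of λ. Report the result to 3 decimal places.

Σxᵢ = 46, n = 6.
Posterior ∝ λ^9e^(−1λ) · λ^46e^(−6λ) = λ^55e^(−7λ), i.e. Gamma(shape=56, rate=7).
The mode of a Gamma(a, b) with a ≥ 1 (shape–rate) is (a−1)/b = 55/7 ≈ 7.857.

λ̂_MAP = 7.857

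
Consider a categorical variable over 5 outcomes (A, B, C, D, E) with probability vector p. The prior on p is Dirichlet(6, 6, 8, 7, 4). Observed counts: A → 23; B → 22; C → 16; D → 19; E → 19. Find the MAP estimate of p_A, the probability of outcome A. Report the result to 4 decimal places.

MAP estimate of p_A = 0.2240

The posterior is Dirichlet(αᵢ + nᵢ) = Dirichlet(29, 28, 24, 26, 23).
For a Dirichlet(a₁,…,a_K) with all aᵢ > 1, the mode has j-th component (aⱼ − 1)/(Σaᵢ − K).
Here Σaᵢ = 130 and K = 5, so p_A = (29 − 1)/(130 − 5) = 28/125 ≈ 0.2240.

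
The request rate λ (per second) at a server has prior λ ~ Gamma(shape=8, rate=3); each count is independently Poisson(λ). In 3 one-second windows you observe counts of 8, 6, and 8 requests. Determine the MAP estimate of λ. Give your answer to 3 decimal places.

λ̂_MAP = 4.833

Σxᵢ = 8+6+8 = 22, with n = 3.
Posterior ∝ λ^7e^(−3λ) · λ^22e^(−3λ) = λ^29e^(−6λ), i.e. Gamma(shape=30, rate=6).
The mode of a Gamma(a, b) with a ≥ 1 (shape–rate) is (a−1)/b = 29/6 ≈ 4.833.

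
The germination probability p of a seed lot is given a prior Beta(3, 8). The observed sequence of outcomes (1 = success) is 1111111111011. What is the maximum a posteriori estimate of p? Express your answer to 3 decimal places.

Prior: Beta(3, 8).
Data: 12 successes in 13 trials (from the sequence). The binomial likelihood contributes p^12(1−p)^1, so the posterior is Beta(3+12, 8+1) = Beta(15, 9).
For Beta(a, b) with a, b > 1 the mode is (a−1)/(a+b−2) = 14/22 ≈ 0.636.

p̂_MAP = 0.636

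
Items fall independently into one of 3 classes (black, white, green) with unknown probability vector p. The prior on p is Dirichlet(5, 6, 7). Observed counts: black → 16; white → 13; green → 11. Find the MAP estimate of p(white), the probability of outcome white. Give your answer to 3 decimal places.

The posterior is Dirichlet(αᵢ + nᵢ) = Dirichlet(21, 19, 18).
For a Dirichlet(a₁,…,a_K) with all aᵢ > 1, the mode has j-th component (aⱼ − 1)/(Σaᵢ − K).
Here Σaᵢ = 58 and K = 3, so p(white) = (19 − 1)/(58 − 3) = 18/55 ≈ 0.327.

MAP estimate of p(white) = 0.327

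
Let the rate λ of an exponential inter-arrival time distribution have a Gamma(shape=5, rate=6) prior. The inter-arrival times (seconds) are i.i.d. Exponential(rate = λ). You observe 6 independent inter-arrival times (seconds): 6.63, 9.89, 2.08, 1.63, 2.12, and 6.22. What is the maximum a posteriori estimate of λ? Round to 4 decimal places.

The Exponential(rate=λ) likelihood is ∝ λ^n e^(−λΣtᵢ). Here n = 6 and Σtᵢ = 6.63 + 9.89 + 2.08 + 1.63 + 2.12 + 6.22 = 28.57.
Posterior ∝ λ^4e^(−6λ) · λ^6e^(−28.57λ) = λ^10e^(−34.57λ), i.e. Gamma(11, 34.57).
Mode = (a−1)/b = 10/34.57 ≈ 0.2893.

λ̂_MAP = 0.2893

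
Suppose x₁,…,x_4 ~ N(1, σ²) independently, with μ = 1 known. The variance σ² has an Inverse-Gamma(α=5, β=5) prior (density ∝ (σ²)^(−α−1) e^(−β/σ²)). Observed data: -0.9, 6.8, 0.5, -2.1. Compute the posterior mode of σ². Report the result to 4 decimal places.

σ̂²_MAP = 3.5694

Sum of squared deviations about the known mean: SS = (-0.9−1)² + (6.8−1)² + (0.5−1)² + (-2.1−1)² = 47.11.
The Normal likelihood contributes (σ²)^(−n/2) exp(−SS/(2σ²)), so the posterior is Inverse-Gamma(α + n/2, β + SS/2) = Inverse-Gamma(7, 28.555).
The mode of Inverse-Gamma(a, b) is b/(a+1) = 28.555/8 ≈ 3.5694.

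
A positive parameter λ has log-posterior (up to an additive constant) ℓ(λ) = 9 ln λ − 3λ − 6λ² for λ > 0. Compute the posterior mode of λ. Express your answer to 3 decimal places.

λ̂_MAP = 0.750

ℓ'(λ) = 9/λ − 3 − 12λ. Setting this to zero and multiplying by λ: 12λ² + 3λ − 9 = 0.
λ = (−3 + √(3² + 4·12·9)) / (2·12) = (−3 + √441) / 24 = (−3 + 21)/24 = 3/4.
ℓ''(λ) = −9/λ² − 12 < 0, confirming a maximum.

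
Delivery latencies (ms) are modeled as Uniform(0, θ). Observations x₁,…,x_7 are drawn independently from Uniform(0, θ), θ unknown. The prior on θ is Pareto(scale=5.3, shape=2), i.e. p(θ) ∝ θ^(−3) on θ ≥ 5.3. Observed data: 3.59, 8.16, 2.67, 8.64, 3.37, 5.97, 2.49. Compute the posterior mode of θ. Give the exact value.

The Uniform(0, θ) likelihood is θ^(−n) for θ ≥ max(xᵢ), zero otherwise. Here max(xᵢ) = 8.64.
Posterior ∝ θ^(−3) · θ^(−7) = θ^(−10) on θ ≥ max(5.3, 8.64) = 8.64.
This density is strictly decreasing in θ, so the posterior mode lies at the lower boundary of the support.

θ̂_MAP = 8.64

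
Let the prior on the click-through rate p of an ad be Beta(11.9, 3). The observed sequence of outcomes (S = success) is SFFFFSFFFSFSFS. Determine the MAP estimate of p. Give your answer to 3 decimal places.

Prior: Beta(11.9, 3).
Data: 5 successes in 14 trials (from the sequence). The binomial likelihood contributes p^5(1−p)^9, so the posterior is Beta(11.9+5, 3+9) = Beta(16.9, 12).
For Beta(a, b) with a, b > 1 the mode is (a−1)/(a+b−2) = 15.9/26.9 ≈ 0.591.

p̂_MAP = 0.591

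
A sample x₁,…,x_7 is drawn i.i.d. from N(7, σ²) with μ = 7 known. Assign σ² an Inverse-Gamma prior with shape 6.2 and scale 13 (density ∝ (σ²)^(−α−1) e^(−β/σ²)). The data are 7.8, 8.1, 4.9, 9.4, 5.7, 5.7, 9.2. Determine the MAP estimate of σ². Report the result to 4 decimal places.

Sum of squared deviations about the known mean: SS = (7.8−7)² + (8.1−7)² + (4.9−7)² + (9.4−7)² + (5.7−7)² + (5.7−7)² + (9.2−7)² = 20.24.
The Normal likelihood contributes (σ²)^(−n/2) exp(−SS/(2σ²)), so the posterior is Inverse-Gamma(α + n/2, β + SS/2) = Inverse-Gamma(9.7, 23.12).
The mode of Inverse-Gamma(a, b) is b/(a+1) = 23.12/10.7 ≈ 2.1607.

σ̂²_MAP = 2.1607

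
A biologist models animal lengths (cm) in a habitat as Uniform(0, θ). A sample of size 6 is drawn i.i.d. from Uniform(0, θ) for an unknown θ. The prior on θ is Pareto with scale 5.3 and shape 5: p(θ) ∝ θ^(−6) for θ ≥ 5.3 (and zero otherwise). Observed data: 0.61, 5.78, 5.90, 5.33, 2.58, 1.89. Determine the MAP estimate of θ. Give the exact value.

θ̂_MAP = 5.90

The Uniform(0, θ) likelihood is θ^(−n) for θ ≥ max(xᵢ), zero otherwise. Here max(xᵢ) = 5.90.
Posterior ∝ θ^(−6) · θ^(−6) = θ^(−12) on θ ≥ max(5.3, 5.90) = 5.90.
This density is strictly decreasing in θ, so the posterior mode lies at the lower boundary of the support.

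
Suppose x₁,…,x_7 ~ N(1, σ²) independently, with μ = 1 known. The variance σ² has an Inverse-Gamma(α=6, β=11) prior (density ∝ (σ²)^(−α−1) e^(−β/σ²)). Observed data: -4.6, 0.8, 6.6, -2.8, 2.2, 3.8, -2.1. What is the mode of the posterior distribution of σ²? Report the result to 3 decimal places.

σ̂²_MAP = 5.623

Sum of squared deviations about the known mean: SS = (-4.6−1)² + (0.8−1)² + (6.6−1)² + (-2.8−1)² + (2.2−1)² + (3.8−1)² + (-2.1−1)² = 96.09.
The Normal likelihood contributes (σ²)^(−n/2) exp(−SS/(2σ²)), so the posterior is Inverse-Gamma(α + n/2, β + SS/2) = Inverse-Gamma(9.5, 59.045).
The mode of Inverse-Gamma(a, b) is b/(a+1) = 59.045/10.5 ≈ 5.623.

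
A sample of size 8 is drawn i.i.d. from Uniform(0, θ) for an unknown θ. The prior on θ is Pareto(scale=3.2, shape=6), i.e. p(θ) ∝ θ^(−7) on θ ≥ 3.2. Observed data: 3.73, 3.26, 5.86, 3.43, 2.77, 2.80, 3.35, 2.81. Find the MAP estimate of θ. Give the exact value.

θ̂_MAP = 5.86

The Uniform(0, θ) likelihood is θ^(−n) for θ ≥ max(xᵢ), zero otherwise. Here max(xᵢ) = 5.86.
Posterior ∝ θ^(−7) · θ^(−8) = θ^(−15) on θ ≥ max(3.2, 5.86) = 5.86.
This density is strictly decreasing in θ, so the posterior mode lies at the lower boundary of the support.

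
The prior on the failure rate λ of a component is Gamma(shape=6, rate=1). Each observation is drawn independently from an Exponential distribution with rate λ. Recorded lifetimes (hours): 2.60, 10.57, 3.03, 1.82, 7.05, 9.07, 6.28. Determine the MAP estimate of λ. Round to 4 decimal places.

λ̂_MAP = 0.2897

The Exponential(rate=λ) likelihood is ∝ λ^n e^(−λΣtᵢ). Here n = 7 and Σtᵢ = 2.60 + 10.57 + 3.03 + 1.82 + 7.05 + 9.07 + 6.28 = 40.42.
Posterior ∝ λ^5e^(−1λ) · λ^7e^(−40.42λ) = λ^12e^(−41.42λ), i.e. Gamma(13, 41.42).
Mode = (a−1)/b = 12/41.42 ≈ 0.2897.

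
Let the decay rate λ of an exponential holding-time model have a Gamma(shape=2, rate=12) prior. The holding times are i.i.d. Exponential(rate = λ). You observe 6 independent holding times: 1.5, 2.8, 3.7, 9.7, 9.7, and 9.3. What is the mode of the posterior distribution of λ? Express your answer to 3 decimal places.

The Exponential(rate=λ) likelihood is ∝ λ^n e^(−λΣtᵢ). Here n = 6 and Σtᵢ = 1.5 + 2.8 + 3.7 + 9.7 + 9.7 + 9.3 = 36.7.
Posterior ∝ λe^(−12λ) · λ^6e^(−36.7λ) = λ^7e^(−48.7λ), i.e. Gamma(8, 48.7).
Mode = (a−1)/b = 7/48.7 ≈ 0.144.

λ̂_MAP = 0.144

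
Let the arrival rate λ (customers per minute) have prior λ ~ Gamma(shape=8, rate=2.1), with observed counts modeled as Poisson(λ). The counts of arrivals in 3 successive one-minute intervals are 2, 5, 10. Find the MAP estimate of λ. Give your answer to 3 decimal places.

Σxᵢ = 2+5+10 = 17, with n = 3.
Posterior ∝ λ^7e^(−2.1λ) · λ^17e^(−3λ) = λ^24e^(−5.1λ), i.e. Gamma(shape=25, rate=5.1).
The mode of a Gamma(a, b) with a ≥ 1 (shape–rate) is (a−1)/b = 24/5.1 ≈ 4.706.

λ̂_MAP = 4.706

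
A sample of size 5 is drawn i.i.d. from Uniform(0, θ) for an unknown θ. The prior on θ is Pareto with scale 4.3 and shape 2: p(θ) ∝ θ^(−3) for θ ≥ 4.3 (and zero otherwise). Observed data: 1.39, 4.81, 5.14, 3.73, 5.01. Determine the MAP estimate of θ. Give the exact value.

θ̂_MAP = 5.14

The Uniform(0, θ) likelihood is θ^(−n) for θ ≥ max(xᵢ), zero otherwise. Here max(xᵢ) = 5.14.
Posterior ∝ θ^(−3) · θ^(−5) = θ^(−8) on θ ≥ max(4.3, 5.14) = 5.14.
This density is strictly decreasing in θ, so the posterior mode lies at the lower boundary of the support.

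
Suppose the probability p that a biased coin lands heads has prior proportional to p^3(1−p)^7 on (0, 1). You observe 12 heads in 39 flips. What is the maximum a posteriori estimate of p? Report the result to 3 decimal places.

p̂_MAP = 0.306

The prior density ∝ p^3(1−p)^7 is the kernel of Beta(4, 8).
Data: 12 successes in 39 trials. The binomial likelihood contributes p^12(1−p)^27, so the posterior is Beta(4+12, 8+27) = Beta(16, 35).
For Beta(a, b) with a, b > 1 the mode is (a−1)/(a+b−2) = 15/49 ≈ 0.306.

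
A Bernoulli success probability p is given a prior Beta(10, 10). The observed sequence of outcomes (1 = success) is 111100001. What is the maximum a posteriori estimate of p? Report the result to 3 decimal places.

p̂_MAP = 0.519

Prior: Beta(10, 10).
Data: 5 successes in 9 trials (from the sequence). The binomial likelihood contributes p^5(1−p)^4, so the posterior is Beta(10+5, 10+4) = Beta(15, 14).
For Beta(a, b) with a, b > 1 the mode is (a−1)/(a+b−2) = 14/27 ≈ 0.519.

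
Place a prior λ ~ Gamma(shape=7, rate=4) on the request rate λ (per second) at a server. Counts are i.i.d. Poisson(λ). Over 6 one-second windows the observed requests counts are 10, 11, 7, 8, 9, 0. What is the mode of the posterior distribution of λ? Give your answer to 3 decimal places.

Σxᵢ = 10+11+7+8+9+0 = 45, with n = 6.
Posterior ∝ λ^6e^(−4λ) · λ^45e^(−6λ) = λ^51e^(−10λ), i.e. Gamma(shape=52, rate=10).
The mode of a Gamma(a, b) with a ≥ 1 (shape–rate) is (a−1)/b = 51/10 ≈ 5.100.

λ̂_MAP = 5.100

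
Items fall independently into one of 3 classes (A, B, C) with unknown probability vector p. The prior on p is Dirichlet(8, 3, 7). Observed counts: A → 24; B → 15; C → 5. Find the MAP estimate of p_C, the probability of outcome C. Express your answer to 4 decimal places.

MAP estimate of p_C = 0.1864

The posterior is Dirichlet(αᵢ + nᵢ) = Dirichlet(32, 18, 12).
For a Dirichlet(a₁,…,a_K) with all aᵢ > 1, the mode has j-th component (aⱼ − 1)/(Σaᵢ − K).
Here Σaᵢ = 62 and K = 3, so p_C = (12 − 1)/(62 − 3) = 11/59 ≈ 0.1864.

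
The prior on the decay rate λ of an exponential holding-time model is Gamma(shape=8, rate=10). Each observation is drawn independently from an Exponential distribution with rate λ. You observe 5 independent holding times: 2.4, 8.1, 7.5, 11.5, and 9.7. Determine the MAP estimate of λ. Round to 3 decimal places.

The Exponential(rate=λ) likelihood is ∝ λ^n e^(−λΣtᵢ). Here n = 5 and Σtᵢ = 2.4 + 8.1 + 7.5 + 11.5 + 9.7 = 39.2.
Posterior ∝ λ^7e^(−10λ) · λ^5e^(−39.2λ) = λ^12e^(−49.2λ), i.e. Gamma(13, 49.2).
Mode = (a−1)/b = 12/49.2 ≈ 0.244.

λ̂_MAP = 0.244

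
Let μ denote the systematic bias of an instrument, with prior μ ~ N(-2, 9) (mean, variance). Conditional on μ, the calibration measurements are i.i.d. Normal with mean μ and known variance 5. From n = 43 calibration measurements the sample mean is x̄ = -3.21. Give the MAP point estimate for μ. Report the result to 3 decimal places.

μ̂_MAP = -3.195

n = 43, x̄ = -3.21.
For a Normal prior and Normal likelihood with known variance, the posterior is Normal; its mode equals its mean, the precision-weighted average.
Prior precision 1/σ₀² = 1/9; data precision n/σ² = 43/5 = 8.6.
μ̂ = ((1/9)·(-2) + 8.6·(-3.21)) / (1/9 + 8.6) = (-125227/4500)/(392/45) = -125227/39200 ≈ -3.195.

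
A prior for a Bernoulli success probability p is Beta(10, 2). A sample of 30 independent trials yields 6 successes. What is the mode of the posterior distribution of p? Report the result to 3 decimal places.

p̂_MAP = 0.375

Prior: Beta(10, 2).
Data: 6 successes in 30 trials. The binomial likelihood contributes p^6(1−p)^24, so the posterior is Beta(10+6, 2+24) = Beta(16, 26).
For Beta(a, b) with a, b > 1 the mode is (a−1)/(a+b−2) = 15/40 ≈ 0.375.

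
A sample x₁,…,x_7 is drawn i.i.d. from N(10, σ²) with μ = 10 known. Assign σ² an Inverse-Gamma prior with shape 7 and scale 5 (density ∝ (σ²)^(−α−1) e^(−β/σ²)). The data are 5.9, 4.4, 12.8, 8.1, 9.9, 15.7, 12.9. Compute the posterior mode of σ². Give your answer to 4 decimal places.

Sum of squared deviations about the known mean: SS = (5.9−10)² + (4.4−10)² + (12.8−10)² + (8.1−10)² + (9.9−10)² + (15.7−10)² + (12.9−10)² = 100.53.
The Normal likelihood contributes (σ²)^(−n/2) exp(−SS/(2σ²)), so the posterior is Inverse-Gamma(α + n/2, β + SS/2) = Inverse-Gamma(10.5, 55.265).
The mode of Inverse-Gamma(a, b) is b/(a+1) = 55.265/11.5 ≈ 4.8057.

σ̂²_MAP = 4.8057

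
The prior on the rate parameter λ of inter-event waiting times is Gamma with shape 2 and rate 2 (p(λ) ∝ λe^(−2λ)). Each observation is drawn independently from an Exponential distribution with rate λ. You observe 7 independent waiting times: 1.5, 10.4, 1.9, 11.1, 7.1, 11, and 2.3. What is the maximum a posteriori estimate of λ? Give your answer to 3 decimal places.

λ̂_MAP = 0.169

The Exponential(rate=λ) likelihood is ∝ λ^n e^(−λΣtᵢ). Here n = 7 and Σtᵢ = 1.5 + 10.4 + 1.9 + 11.1 + 7.1 + 11 + 2.3 = 45.3.
Posterior ∝ λe^(−2λ) · λ^7e^(−45.3λ) = λ^8e^(−47.3λ), i.e. Gamma(9, 47.3).
Mode = (a−1)/b = 8/47.3 ≈ 0.169.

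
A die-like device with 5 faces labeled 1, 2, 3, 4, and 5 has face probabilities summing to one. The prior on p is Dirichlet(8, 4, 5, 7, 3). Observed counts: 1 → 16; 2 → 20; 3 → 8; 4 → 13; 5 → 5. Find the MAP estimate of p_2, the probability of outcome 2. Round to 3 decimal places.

MAP estimate: 0.274

The posterior is Dirichlet(αᵢ + nᵢ) = Dirichlet(24, 24, 13, 20, 8).
For a Dirichlet(a₁,…,a_K) with all aᵢ > 1, the mode has j-th component (aⱼ − 1)/(Σaᵢ − K).
Here Σaᵢ = 89 and K = 5, so p_2 = (24 − 1)/(89 − 5) = 23/84 ≈ 0.274.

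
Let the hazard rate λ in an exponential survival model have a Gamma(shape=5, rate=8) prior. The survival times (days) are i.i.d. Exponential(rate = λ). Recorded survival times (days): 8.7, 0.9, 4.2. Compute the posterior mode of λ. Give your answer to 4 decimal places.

λ̂_MAP = 0.3211

The Exponential(rate=λ) likelihood is ∝ λ^n e^(−λΣtᵢ). Here n = 3 and Σtᵢ = 8.7 + 0.9 + 4.2 = 13.8.
Posterior ∝ λ^4e^(−8λ) · λ^3e^(−13.8λ) = λ^7e^(−21.8λ), i.e. Gamma(8, 21.8).
Mode = (a−1)/b = 7/21.8 ≈ 0.3211.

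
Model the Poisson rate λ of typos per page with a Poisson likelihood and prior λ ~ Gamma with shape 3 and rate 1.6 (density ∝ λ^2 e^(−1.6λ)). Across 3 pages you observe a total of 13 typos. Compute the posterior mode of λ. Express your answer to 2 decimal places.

Σxᵢ = 13, n = 3.
Posterior ∝ λ^2e^(−1.6λ) · λ^13e^(−3λ) = λ^15e^(−4.6λ), i.e. Gamma(shape=16, rate=4.6).
The mode of a Gamma(a, b) with a ≥ 1 (shape–rate) is (a−1)/b = 15/4.6 ≈ 3.26.

λ̂_MAP = 3.26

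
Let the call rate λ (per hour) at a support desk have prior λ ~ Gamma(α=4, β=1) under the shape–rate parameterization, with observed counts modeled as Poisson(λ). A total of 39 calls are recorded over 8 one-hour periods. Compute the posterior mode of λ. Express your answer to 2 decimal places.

λ̂_MAP = 4.67

Σxᵢ = 39, n = 8.
Posterior ∝ λ^3e^(−1λ) · λ^39e^(−8λ) = λ^42e^(−9λ), i.e. Gamma(shape=43, rate=9).
The mode of a Gamma(a, b) with a ≥ 1 (shape–rate) is (a−1)/b = 42/9 ≈ 4.67.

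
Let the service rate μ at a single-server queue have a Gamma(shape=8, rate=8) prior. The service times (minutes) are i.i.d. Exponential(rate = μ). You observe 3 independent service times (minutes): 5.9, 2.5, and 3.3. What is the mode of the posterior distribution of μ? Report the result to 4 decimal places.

The Exponential(rate=μ) likelihood is ∝ μ^n e^(−μΣtᵢ). Here n = 3 and Σtᵢ = 5.9 + 2.5 + 3.3 = 11.7.
Posterior ∝ μ^7e^(−8μ) · μ^3e^(−11.7μ) = μ^10e^(−19.7μ), i.e. Gamma(11, 19.7).
Mode = (a−1)/b = 10/19.7 ≈ 0.5076.

μ̂_MAP = 0.5076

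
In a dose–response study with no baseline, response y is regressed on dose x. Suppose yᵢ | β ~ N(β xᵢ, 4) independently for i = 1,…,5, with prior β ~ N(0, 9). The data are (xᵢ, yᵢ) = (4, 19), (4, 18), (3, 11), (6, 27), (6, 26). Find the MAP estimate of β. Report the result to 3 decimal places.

log p(β | y) = −Σ(yᵢ − βxᵢ)²/(2·4) − β²/(2·9) + const.
Setting the derivative to zero: Σxᵢ(yᵢ − βxᵢ)/4 − β/9 = 0, so β = Σxᵢyᵢ / (Σxᵢ² + σ²/τ²).
Σxᵢyᵢ = 4·19 + 4·18 + 3·11 + 6·27 + 6·26 = 499; Σxᵢ² = 113; σ²/τ² = 4/9.
β̂_MAP = 499 / (113 + 4/9) = 499/(1021/9) = 4491/1021 ≈ 4.399.

β̂_MAP = 4.399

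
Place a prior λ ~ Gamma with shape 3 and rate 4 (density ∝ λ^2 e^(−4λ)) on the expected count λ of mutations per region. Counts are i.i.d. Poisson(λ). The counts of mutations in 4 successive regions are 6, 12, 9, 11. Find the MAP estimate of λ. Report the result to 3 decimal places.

Σxᵢ = 6+12+9+11 = 38, with n = 4.
Posterior ∝ λ^2e^(−4λ) · λ^38e^(−4λ) = λ^40e^(−8λ), i.e. Gamma(shape=41, rate=8).
The mode of a Gamma(a, b) with a ≥ 1 (shape–rate) is (a−1)/b = 40/8 ≈ 5.000.

λ̂_MAP = 5.000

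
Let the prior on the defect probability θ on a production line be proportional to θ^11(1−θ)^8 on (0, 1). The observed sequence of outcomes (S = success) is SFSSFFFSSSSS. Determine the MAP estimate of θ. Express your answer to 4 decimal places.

The prior density ∝ θ^11(1−θ)^8 is the kernel of Beta(12, 9).
Data: 8 successes in 12 trials (from the sequence). The binomial likelihood contributes θ^8(1−θ)^4, so the posterior is Beta(12+8, 9+4) = Beta(20, 13).
For Beta(a, b) with a, b > 1 the mode is (a−1)/(a+b−2) = 19/31 ≈ 0.6129.

θ̂_MAP = 0.6129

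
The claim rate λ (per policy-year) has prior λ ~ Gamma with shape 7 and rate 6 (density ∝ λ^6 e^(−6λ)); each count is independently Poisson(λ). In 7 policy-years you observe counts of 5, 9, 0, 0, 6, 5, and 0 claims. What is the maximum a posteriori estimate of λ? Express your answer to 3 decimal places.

Σxᵢ = 5+9+0+0+6+5+0 = 25, with n = 7.
Posterior ∝ λ^6e^(−6λ) · λ^25e^(−7λ) = λ^31e^(−13λ), i.e. Gamma(shape=32, rate=13).
The mode of a Gamma(a, b) with a ≥ 1 (shape–rate) is (a−1)/b = 31/13 ≈ 2.385.

λ̂_MAP = 2.385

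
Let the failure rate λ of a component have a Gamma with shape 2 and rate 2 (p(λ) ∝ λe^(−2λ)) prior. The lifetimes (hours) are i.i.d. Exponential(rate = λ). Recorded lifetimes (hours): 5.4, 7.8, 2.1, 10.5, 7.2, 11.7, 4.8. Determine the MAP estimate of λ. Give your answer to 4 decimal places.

The Exponential(rate=λ) likelihood is ∝ λ^n e^(−λΣtᵢ). Here n = 7 and Σtᵢ = 5.4 + 7.8 + 2.1 + 10.5 + 7.2 + 11.7 + 4.8 = 49.5.
Posterior ∝ λe^(−2λ) · λ^7e^(−49.5λ) = λ^8e^(−51.5λ), i.e. Gamma(9, 51.5).
Mode = (a−1)/b = 8/51.5 ≈ 0.1553.

λ̂_MAP = 0.1553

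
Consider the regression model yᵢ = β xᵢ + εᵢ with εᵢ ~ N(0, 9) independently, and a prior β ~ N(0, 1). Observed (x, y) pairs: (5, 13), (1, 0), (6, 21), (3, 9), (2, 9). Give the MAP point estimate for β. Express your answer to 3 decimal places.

β̂_MAP = 2.810

log p(β | y) = −Σ(yᵢ − βxᵢ)²/(2·9) − β²/(2·1) + const.
Setting the derivative to zero: Σxᵢ(yᵢ − βxᵢ)/9 − β/1 = 0, so β = Σxᵢyᵢ / (Σxᵢ² + σ²/τ²).
Σxᵢyᵢ = 5·13 + 1·0 + 6·21 + 3·9 + 2·9 = 236; Σxᵢ² = 75; σ²/τ² = 9.
β̂_MAP = 236 / (75 + 9) = 236/84 ≈ 2.810.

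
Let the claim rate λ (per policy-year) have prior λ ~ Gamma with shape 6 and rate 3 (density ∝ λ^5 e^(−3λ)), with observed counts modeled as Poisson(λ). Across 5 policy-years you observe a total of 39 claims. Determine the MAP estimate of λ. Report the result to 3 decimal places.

λ̂_MAP = 5.500

Σxᵢ = 39, n = 5.
Posterior ∝ λ^5e^(−3λ) · λ^39e^(−5λ) = λ^44e^(−8λ), i.e. Gamma(shape=45, rate=8).
The mode of a Gamma(a, b) with a ≥ 1 (shape–rate) is (a−1)/b = 44/8 ≈ 5.500.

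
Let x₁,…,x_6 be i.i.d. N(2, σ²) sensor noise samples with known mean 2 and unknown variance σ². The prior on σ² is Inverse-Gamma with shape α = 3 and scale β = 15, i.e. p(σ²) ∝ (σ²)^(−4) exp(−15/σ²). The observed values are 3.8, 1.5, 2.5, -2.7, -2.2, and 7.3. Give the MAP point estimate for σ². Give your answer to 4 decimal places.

Sum of squared deviations about the known mean: SS = (3.8−2)² + (1.5−2)² + (2.5−2)² + (-2.7−2)² + (-2.2−2)² + (7.3−2)² = 71.56.
The Normal likelihood contributes (σ²)^(−n/2) exp(−SS/(2σ²)), so the posterior is Inverse-Gamma(α + n/2, β + SS/2) = Inverse-Gamma(6, 50.78).
The mode of Inverse-Gamma(a, b) is b/(a+1) = 50.78/7 ≈ 7.2543.

σ̂²_MAP = 7.2543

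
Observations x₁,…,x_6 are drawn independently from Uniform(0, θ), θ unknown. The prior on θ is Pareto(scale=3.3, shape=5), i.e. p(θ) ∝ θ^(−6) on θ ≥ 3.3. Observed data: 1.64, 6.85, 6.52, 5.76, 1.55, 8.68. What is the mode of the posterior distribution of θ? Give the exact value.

The Uniform(0, θ) likelihood is θ^(−n) for θ ≥ max(xᵢ), zero otherwise. Here max(xᵢ) = 8.68.
Posterior ∝ θ^(−6) · θ^(−6) = θ^(−12) on θ ≥ max(3.3, 8.68) = 8.68.
This density is strictly decreasing in θ, so the posterior mode lies at the lower boundary of the support.

θ̂_MAP = 8.68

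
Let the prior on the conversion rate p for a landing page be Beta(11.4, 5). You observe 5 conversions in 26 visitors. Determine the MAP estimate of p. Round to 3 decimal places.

Prior: Beta(11.4, 5).
Data: 5 successes in 26 trials. The binomial likelihood contributes p^5(1−p)^21, so the posterior is Beta(11.4+5, 5+21) = Beta(16.4, 26).
For Beta(a, b) with a, b > 1 the mode is (a−1)/(a+b−2) = 15.4/40.4 ≈ 0.381.

p̂_MAP = 0.381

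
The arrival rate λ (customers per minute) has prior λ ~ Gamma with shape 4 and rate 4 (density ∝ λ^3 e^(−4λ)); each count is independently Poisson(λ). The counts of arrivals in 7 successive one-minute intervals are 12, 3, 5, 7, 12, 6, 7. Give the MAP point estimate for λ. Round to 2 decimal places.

Σxᵢ = 12+3+5+7+12+6+7 = 52, with n = 7.
Posterior ∝ λ^3e^(−4λ) · λ^52e^(−7λ) = λ^55e^(−11λ), i.e. Gamma(shape=56, rate=11).
The mode of a Gamma(a, b) with a ≥ 1 (shape–rate) is (a−1)/b = 55/11 ≈ 5.00.

λ̂_MAP = 5.00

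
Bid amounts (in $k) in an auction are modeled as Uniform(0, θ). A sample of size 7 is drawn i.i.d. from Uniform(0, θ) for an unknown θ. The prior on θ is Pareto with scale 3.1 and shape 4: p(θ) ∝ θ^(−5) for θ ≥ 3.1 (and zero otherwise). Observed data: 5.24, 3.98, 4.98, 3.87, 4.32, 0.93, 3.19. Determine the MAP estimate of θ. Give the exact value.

The Uniform(0, θ) likelihood is θ^(−n) for θ ≥ max(xᵢ), zero otherwise. Here max(xᵢ) = 5.24.
Posterior ∝ θ^(−5) · θ^(−7) = θ^(−12) on θ ≥ max(3.1, 5.24) = 5.24.
This density is strictly decreasing in θ, so the posterior mode lies at the lower boundary of the support.

θ̂_MAP = 5.24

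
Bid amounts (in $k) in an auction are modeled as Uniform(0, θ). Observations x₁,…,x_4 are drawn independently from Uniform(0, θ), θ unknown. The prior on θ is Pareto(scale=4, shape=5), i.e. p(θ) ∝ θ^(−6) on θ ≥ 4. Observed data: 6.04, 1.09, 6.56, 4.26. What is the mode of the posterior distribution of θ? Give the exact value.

θ̂_MAP = 6.56

The Uniform(0, θ) likelihood is θ^(−n) for θ ≥ max(xᵢ), zero otherwise. Here max(xᵢ) = 6.56.
Posterior ∝ θ^(−6) · θ^(−4) = θ^(−10) on θ ≥ max(4, 6.56) = 6.56.
This density is strictly decreasing in θ, so the posterior mode lies at the lower boundary of the support.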